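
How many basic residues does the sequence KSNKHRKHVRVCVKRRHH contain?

The basic amino acids are Lys (K), Arg (R), and His (H).
Matching residues: K1, K4, H5, R6, K7, H8, R10, K14, R15, R16, H17, H18.

12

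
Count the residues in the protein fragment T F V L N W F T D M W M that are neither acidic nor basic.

Acidic: D, E. Basic: K, R, H. All other residues are neither.
Matching residues: T1, F2, V3, L4, N5, W6, F7, T8, M10, W11, M12.

11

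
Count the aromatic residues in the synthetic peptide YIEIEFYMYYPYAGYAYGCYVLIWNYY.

F, W, and Y each carry an aromatic ring on the side chain.
Matching residues: Y1, F6, Y7, Y9, Y10, Y12, Y15, Y17, Y20, W24, Y26, Y27.

12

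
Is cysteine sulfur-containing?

Yes

Only Cys (C) and Met (M) have a sulfur atom in the side chain.
Cysteine is in this group.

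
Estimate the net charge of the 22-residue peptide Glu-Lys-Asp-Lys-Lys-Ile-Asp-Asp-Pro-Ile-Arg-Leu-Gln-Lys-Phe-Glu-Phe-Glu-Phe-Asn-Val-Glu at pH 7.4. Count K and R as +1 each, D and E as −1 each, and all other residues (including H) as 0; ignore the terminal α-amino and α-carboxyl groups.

-2

Positive (K, R): Lys2, Lys4, Lys5, Arg11, Lys14 → +5.
Negative (D, E): Glu1, Asp3, Asp7, Asp8, Glu16, Glu18, Glu22 → −7.
Net charge = (+5) + (−7) = −2.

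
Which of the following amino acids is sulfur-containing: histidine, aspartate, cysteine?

cysteine

Only Cys (C) and Met (M) have a sulfur atom in the side chain.
Of the listed options, only cysteine belongs to this group.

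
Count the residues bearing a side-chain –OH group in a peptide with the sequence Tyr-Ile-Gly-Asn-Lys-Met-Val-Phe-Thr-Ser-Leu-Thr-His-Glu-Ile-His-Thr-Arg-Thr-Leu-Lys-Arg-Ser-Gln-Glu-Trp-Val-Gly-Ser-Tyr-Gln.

9

Serine (S), threonine (T), and tyrosine (Y) each carry a hydroxyl group on the side chain.
Matching residues: Tyr1, Thr9, Ser10, Thr12, Thr17, Thr19, Ser23, Ser29, Tyr30.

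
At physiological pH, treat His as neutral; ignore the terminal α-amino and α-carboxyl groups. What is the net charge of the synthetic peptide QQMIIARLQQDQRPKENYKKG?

At pH ~7.4 the Lys and Arg side chains are protonated (+1), the Asp and Glu side chains are deprotonated (−1), and with His taken as neutral all other side chains carry no charge.
Positive (K, R): R7, R13, K15, K19, K20 → +5.
Negative (D, E): D11, E16 → −2.
Net charge = (+5) + (−2) = +3.

+3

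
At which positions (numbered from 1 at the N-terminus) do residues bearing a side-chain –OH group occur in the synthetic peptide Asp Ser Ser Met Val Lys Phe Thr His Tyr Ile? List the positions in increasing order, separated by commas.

S, T, and Y are the three residues with a side-chain hydroxyl.
Matching residues: Ser2, Ser3, Thr8, Tyr10.

2, 3, 8, 10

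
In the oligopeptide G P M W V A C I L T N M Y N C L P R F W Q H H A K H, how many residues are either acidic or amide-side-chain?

3

Acidic: D, E. Amide-side-chain: N, Q.
Acidic residues here: none (0).
Amide-side-chain residues here: N11, N14, Q21 (3).
The two groups share no amino acid, so total = 0 + 3 = 3.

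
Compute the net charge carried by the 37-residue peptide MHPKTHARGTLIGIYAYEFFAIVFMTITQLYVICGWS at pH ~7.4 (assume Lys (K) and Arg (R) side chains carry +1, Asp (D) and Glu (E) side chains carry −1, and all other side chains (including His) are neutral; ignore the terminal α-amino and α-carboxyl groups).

Positive (K, R): K4, R8 → +2.
Negative (D, E): E18 → −1.
Net charge = (+2) + (−1) = +1.

+1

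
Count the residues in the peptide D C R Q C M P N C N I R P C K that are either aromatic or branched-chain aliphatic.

1

Aromatic: F, W, Y. Branched-chain aliphatic: I, L, V.
Aromatic residues here: none (0).
Branched-chain aliphatic residues here: I11 (1).
The two groups share no amino acid, so total = 0 + 1 = 1.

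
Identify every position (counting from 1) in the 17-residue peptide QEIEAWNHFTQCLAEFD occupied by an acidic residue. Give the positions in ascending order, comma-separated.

The acidic residues are Asp (D) and Glu (E), whose side chains end in a carboxylate group.
Matching residues: E2, E4, E15, D17.

2, 4, 15, 17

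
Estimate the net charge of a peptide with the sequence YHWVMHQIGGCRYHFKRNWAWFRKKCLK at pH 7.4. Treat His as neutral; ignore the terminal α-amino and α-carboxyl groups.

+7

The side chains ionized at physiological pH are Lys/Arg (+1) and Asp/Glu (−1); with His treated as neutral, nothing else contributes.
Positive (K, R): R12, K16, R17, R23, K24, K25, K28 → +7.
Negative (D, E): none → −0.
Net charge = (+7) + (−0) = +7.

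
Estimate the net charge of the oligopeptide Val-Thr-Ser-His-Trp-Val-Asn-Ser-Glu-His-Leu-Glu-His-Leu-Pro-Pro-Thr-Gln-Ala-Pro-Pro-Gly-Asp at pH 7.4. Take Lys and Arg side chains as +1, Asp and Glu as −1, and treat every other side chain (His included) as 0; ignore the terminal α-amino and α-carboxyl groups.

Positive (K, R): none → +0.
Negative (D, E): Glu9, Glu12, Asp23 → −3.
Net charge = (+0) + (−3) = −3.

-3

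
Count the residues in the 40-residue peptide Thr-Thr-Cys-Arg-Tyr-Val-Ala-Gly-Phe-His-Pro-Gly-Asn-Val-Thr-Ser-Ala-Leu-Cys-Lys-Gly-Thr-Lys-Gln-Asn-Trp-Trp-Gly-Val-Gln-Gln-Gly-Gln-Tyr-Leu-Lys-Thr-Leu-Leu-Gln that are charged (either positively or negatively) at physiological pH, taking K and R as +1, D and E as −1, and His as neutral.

Charged side chains at pH ~7.4: K, R (positive); D, E (negative).
Matching residues: Arg4, Lys20, Lys23, Lys36.

4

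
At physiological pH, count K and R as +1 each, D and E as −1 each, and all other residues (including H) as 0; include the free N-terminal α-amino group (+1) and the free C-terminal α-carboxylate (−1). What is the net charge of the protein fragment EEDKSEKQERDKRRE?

-1

Positive (K, R): K4, K7, R10, K12, R13, R14 → +6.
Negative (D, E): E1, E2, D3, E6, E9, D11, E15 → −7.
The N-terminus (+1) and C-terminus (−1) cancel.
Net charge = (+6) + (−7) = −1.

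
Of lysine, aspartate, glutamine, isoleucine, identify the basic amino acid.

lysine

Lysine (K), arginine (R), and histidine (H) have basic, nitrogen-containing side chains.
Of the listed options, only lysine belongs to this group.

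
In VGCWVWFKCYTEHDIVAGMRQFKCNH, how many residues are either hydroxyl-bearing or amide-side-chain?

4

Hydroxyl-bearing: S, T, Y. Amide-side-chain: N, Q.
Hydroxyl-bearing residues here: Y10, T11 (2).
Amide-side-chain residues here: Q21, N25 (2).
The two groups share no amino acid, so total = 2 + 2 = 4.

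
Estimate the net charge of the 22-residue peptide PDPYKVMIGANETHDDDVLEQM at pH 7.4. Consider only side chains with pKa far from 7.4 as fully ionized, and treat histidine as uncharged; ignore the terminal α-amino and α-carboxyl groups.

-5

At pH ~7.4 the Lys and Arg side chains are protonated (+1), the Asp and Glu side chains are deprotonated (−1), and with His taken as neutral all other side chains carry no charge.
Positive (K, R): K5 → +1.
Negative (D, E): D2, E12, D15, D16, D17, E20 → −6.
Net charge = (+1) + (−6) = −5.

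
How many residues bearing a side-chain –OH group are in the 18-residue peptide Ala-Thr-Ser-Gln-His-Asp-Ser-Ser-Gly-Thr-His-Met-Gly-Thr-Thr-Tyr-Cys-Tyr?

S, T, and Y are the three residues with a side-chain hydroxyl.
Matching residues: Thr2, Ser3, Ser7, Ser8, Thr10, Thr14, Thr15, Tyr16, Tyr18.

9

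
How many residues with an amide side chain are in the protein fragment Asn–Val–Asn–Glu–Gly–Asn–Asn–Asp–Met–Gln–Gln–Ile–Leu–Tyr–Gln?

7

The amide-side-chain residues are Asn (N) and Gln (Q).
Matching residues: Asn1, Asn3, Asn6, Asn7, Gln10, Gln11, Gln15.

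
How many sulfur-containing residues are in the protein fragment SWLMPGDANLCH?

The sulfur-bearing residues are cysteine (–SH) and methionine (–S–CH₃).
Matching residues: M4, C11.

2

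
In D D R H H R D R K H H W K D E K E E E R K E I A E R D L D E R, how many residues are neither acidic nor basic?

Acidic: D, E. Basic: K, R, H. All other residues are neither.
Matching residues: W12, I23, A24, L28.

4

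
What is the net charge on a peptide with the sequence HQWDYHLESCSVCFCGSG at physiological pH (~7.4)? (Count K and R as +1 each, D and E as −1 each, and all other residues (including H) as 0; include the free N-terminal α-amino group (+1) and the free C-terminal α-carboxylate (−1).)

Positive (K, R): none → +0.
Negative (D, E): D4, E8 → −2.
The N-terminus (+1) and C-terminus (−1) cancel.
Net charge = (+0) + (−2) = −2.

-2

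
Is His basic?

Lysine (K), arginine (R), and histidine (H) have basic, nitrogen-containing side chains.
Histidine is in this group.

Yes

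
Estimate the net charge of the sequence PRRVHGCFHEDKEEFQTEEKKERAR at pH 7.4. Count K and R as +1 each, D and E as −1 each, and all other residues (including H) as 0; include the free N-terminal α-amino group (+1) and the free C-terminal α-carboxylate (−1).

Positive (K, R): R2, R3, K12, K20, K21, R23, R25 → +7.
Negative (D, E): E10, D11, E13, E14, E18, E19, E22 → −7.
The N-terminus (+1) and C-terminus (−1) cancel.
Net charge = (+7) + (−7) = 0.

0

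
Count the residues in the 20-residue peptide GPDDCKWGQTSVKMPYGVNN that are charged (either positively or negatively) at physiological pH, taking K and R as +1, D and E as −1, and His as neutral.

Charged side chains at pH ~7.4: K, R (positive); D, E (negative).
Matching residues: D3, D4, K6, K13.

4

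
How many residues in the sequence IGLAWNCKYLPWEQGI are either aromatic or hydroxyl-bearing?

3

Aromatic: F, W, Y. Hydroxyl-bearing: S, T, Y.
Aromatic residues here: W5, Y9, W12 (3).
Hydroxyl-bearing residues here: Y9 (1).
Y is in both groups, so the 1 Y residue must not be double-counted.
Total = 3 + 1 − 1 = 3.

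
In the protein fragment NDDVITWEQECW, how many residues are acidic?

4

Aspartate (D) and glutamate (E) have carboxylic-acid side chains and are the acidic amino acids.
Matching residues: D2, D3, E8, E10.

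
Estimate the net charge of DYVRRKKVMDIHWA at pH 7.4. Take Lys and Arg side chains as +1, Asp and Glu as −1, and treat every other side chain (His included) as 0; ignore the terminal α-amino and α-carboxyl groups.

+2

Positive (K, R): R4, R5, K6, K7 → +4.
Negative (D, E): D1, D10 → −2.
Net charge = (+4) + (−2) = +2.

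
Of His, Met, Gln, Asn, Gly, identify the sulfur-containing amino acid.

Only Cys (C) and Met (M) have a sulfur atom in the side chain.
Of the listed options, only Met belongs to this group.

Met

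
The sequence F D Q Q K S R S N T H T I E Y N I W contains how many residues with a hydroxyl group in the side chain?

The –OH-bearing residues are Ser, Thr (aliphatic alcohols), and Tyr (phenol).
Matching residues: S6, S8, T10, T12, Y15.

5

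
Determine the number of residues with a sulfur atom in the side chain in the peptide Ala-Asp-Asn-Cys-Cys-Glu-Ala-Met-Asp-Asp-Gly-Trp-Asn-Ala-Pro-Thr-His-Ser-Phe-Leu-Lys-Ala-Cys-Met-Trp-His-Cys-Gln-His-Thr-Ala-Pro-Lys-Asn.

Only Cys (C) and Met (M) have a sulfur atom in the side chain.
Matching residues: Cys4, Cys5, Met8, Cys23, Met24, Cys27.

6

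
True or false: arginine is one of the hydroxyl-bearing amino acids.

False

The –OH-bearing residues are Ser, Thr (aliphatic alcohols), and Tyr (phenol).
Arginine is not in this group.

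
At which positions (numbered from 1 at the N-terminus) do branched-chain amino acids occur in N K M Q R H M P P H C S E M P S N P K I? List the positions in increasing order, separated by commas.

20

Valine (V), leucine (L), and isoleucine (I) are the branched-chain amino acids.
Matching residues: I20.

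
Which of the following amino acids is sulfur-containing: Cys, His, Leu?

Cys

The sulfur-bearing residues are cysteine (–SH) and methionine (–S–CH₃).
Of the listed options, only Cys belongs to this group.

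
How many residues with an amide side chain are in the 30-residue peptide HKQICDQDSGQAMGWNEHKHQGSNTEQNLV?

The amide-side-chain residues are Asn (N) and Gln (Q).
Matching residues: Q3, Q7, Q11, N16, Q21, N24, Q27, N28.

8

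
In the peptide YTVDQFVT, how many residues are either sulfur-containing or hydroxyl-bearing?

3

Sulfur-containing: C, M. Hydroxyl-bearing: S, T, Y.
Sulfur-containing residues here: none (0).
Hydroxyl-bearing residues here: Y1, T2, T8 (3).
The two groups share no amino acid, so total = 0 + 3 = 3.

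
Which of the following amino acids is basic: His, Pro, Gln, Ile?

K, R, and H are the three residues with basic side chains (ε-amine, guanidinium, and imidazole respectively).
Of the listed options, only His belongs to this group.

His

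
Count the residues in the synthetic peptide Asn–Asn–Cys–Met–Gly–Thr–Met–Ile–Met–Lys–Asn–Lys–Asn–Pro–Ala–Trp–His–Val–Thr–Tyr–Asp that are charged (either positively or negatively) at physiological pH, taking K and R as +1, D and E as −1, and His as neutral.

Charged side chains at pH ~7.4: K, R (positive); D, E (negative).
Matching residues: Lys10, Lys12, Asp21.

3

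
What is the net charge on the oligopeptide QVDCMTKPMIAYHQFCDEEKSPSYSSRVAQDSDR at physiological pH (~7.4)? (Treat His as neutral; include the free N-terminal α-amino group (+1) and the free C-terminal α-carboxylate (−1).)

-2

Near pH 7.4, K and R contribute +1 each, D and E contribute −1 each, and every other side chain (His included, as stated) is uncharged.
Positive (K, R): K7, K20, R27, R34 → +4.
Negative (D, E): D3, D17, E18, E19, D31, D33 → −6.
The N-terminus (+1) and C-terminus (−1) cancel.
Net charge = (+4) + (−6) = −2.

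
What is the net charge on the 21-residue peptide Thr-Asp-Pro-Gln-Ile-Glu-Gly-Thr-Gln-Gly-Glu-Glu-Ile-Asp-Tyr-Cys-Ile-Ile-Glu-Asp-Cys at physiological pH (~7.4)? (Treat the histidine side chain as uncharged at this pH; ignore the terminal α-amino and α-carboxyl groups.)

At pH ~7.4 the Lys and Arg side chains are protonated (+1), the Asp and Glu side chains are deprotonated (−1), and with His taken as neutral all other side chains carry no charge.
Positive (K, R): none → +0.
Negative (D, E): Asp2, Glu6, Glu11, Glu12, Asp14, Glu19, Asp20 → −7.
Net charge = (+0) + (−7) = −7.

-7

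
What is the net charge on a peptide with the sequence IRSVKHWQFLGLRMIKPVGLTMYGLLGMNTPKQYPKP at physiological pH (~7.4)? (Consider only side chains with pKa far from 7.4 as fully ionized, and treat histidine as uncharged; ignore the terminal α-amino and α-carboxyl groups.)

+6

The side chains ionized at physiological pH are Lys/Arg (+1) and Asp/Glu (−1); with His treated as neutral, nothing else contributes.
Positive (K, R): R2, K5, R13, K16, K32, K36 → +6.
Negative (D, E): none → −0.
Net charge = (+6) + (−0) = +6.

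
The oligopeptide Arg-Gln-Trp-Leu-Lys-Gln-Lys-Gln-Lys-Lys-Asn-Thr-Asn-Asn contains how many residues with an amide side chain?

6

Only N (asparagine) and Q (glutamine) carry a side-chain carboxamide.
Matching residues: Gln2, Gln6, Gln8, Asn11, Asn13, Asn14.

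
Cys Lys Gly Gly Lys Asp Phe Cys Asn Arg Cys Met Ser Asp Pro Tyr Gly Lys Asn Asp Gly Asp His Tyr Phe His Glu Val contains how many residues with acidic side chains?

5

The acidic residues are Asp (D) and Glu (E), whose side chains end in a carboxylate group.
Matching residues: Asp6, Asp14, Asp20, Asp22, Glu27.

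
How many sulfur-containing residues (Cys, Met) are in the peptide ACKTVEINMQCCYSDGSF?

Matching residues: C2, M9, C11, C12.

4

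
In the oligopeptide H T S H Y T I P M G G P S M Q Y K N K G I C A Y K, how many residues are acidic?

The acidic residues are Asp (D) and Glu (E), whose side chains end in a carboxylate group.
None of the 25 residues belong to this group.

0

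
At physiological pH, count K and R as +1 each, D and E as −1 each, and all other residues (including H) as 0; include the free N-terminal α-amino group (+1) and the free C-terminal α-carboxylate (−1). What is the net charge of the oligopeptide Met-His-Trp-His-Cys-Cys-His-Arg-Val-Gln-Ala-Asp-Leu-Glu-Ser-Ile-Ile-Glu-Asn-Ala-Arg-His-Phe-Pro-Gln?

-1

Positive (K, R): Arg8, Arg21 → +2.
Negative (D, E): Asp12, Glu14, Glu18 → −3.
The N-terminus (+1) and C-terminus (−1) cancel.
Net charge = (+2) + (−3) = −1.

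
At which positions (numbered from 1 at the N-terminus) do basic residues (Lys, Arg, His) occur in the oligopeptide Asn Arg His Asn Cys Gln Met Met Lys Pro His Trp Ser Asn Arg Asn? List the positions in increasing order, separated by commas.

Matching residues: Arg2, His3, Lys9, His11, Arg15.

2, 3, 9, 11, 15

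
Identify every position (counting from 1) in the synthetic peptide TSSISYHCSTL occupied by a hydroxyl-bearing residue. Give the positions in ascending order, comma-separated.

1, 2, 3, 5, 6, 9, 10

Matching residues: T1, S2, S3, S5, Y6, S9, T10.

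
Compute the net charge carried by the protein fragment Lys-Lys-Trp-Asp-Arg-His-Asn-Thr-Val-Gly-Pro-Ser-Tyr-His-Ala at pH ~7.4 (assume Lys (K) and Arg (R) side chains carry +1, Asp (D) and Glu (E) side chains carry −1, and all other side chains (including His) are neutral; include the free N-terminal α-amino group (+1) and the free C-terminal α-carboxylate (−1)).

+2

Positive (K, R): Lys1, Lys2, Arg5 → +3.
Negative (D, E): Asp4 → −1.
The N-terminus (+1) and C-terminus (−1) cancel.
Net charge = (+3) + (−1) = +2.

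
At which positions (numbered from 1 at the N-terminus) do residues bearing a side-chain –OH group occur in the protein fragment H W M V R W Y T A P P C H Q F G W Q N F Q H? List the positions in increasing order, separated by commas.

7, 8

The –OH-bearing residues are Ser, Thr (aliphatic alcohols), and Tyr (phenol).
Matching residues: Y7, T8.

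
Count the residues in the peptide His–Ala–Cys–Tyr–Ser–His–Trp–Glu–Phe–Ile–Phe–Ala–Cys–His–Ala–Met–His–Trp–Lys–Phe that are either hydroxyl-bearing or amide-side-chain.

2

Hydroxyl-bearing: S, T, Y. Amide-side-chain: N, Q.
Hydroxyl-bearing residues here: Tyr4, Ser5 (2).
Amide-side-chain residues here: none (0).
The two groups share no amino acid, so total = 2 + 0 = 2.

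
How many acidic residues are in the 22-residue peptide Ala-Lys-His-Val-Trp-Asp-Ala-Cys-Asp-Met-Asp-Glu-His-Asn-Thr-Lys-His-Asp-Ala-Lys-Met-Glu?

6

Aspartate (D) and glutamate (E) have carboxylic-acid side chains and are the acidic amino acids.
Matching residues: Asp6, Asp9, Asp11, Glu12, Asp18, Glu22.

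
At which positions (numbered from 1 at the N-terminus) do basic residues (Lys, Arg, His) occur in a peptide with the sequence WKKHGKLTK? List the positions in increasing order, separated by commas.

2, 3, 4, 6, 9

Matching residues: K2, K3, H4, K6, K9.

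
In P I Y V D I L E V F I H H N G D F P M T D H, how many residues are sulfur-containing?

Only Cys (C) and Met (M) have a sulfur atom in the side chain.
Matching residues: M19.

1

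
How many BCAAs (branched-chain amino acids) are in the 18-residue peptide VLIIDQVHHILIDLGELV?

11

V, L, and I make up the branched-chain aliphatic group.
Matching residues: V1, L2, I3, I4, V7, I10, L11, I12, L14, L17, V18.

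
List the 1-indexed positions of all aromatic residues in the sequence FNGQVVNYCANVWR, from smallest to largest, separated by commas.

The aromatic amino acids are Phe (F, benzyl), Trp (W, indole), and Tyr (Y, phenol).
Matching residues: F1, Y8, W13.

1, 8, 13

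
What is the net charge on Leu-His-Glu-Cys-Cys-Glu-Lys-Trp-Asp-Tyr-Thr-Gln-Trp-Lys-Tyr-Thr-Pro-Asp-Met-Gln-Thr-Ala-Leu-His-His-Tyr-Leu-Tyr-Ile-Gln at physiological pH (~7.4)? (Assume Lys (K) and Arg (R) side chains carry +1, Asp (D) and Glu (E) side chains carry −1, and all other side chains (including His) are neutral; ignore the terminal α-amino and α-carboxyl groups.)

Positive (K, R): Lys7, Lys14 → +2.
Negative (D, E): Glu3, Glu6, Asp9, Asp18 → −4.
Net charge = (+2) + (−4) = −2.

-2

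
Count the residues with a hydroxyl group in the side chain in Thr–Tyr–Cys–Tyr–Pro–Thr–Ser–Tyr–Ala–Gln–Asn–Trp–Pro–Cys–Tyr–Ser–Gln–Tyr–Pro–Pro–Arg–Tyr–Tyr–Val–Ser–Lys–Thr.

S, T, and Y are the three residues with a side-chain hydroxyl.
Matching residues: Thr1, Tyr2, Tyr4, Thr6, Ser7, Tyr8, Tyr15, Ser16, Tyr18, Tyr22, Tyr23, Ser25, Thr27.

13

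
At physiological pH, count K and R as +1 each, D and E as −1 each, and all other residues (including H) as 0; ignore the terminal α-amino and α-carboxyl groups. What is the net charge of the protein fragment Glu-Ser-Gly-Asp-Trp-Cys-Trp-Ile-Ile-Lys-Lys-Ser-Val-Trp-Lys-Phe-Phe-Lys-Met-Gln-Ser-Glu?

+1

Positive (K, R): Lys10, Lys11, Lys15, Lys18 → +4.
Negative (D, E): Glu1, Asp4, Glu22 → −3.
Net charge = (+4) + (−3) = +1.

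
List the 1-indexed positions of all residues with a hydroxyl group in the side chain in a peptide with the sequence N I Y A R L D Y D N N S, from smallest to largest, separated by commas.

S, T, and Y are the three residues with a side-chain hydroxyl.
Matching residues: Y3, Y8, S12.

3, 8, 12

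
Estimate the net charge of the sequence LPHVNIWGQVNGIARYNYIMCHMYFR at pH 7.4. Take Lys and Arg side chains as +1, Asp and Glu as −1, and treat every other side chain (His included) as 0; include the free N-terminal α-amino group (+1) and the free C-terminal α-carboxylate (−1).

+2

Positive (K, R): R15, R26 → +2.
Negative (D, E): none → −0.
The N-terminus (+1) and C-terminus (−1) cancel.
Net charge = (+2) + (−0) = +2.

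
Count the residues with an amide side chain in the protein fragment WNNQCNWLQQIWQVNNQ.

Only N (asparagine) and Q (glutamine) carry a side-chain carboxamide.
Matching residues: N2, N3, Q4, N6, Q9, Q10, Q13, N15, N16, Q17.

10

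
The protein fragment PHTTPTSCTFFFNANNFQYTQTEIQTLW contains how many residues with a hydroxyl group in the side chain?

9

Serine (S), threonine (T), and tyrosine (Y) each carry a hydroxyl group on the side chain.
Matching residues: T3, T4, T6, S7, T9, Y19, T20, T22, T26.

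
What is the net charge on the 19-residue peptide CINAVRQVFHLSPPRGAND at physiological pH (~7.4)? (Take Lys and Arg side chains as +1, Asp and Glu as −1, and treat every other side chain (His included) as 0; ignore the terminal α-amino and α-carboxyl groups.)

+1

Positive (K, R): R6, R15 → +2.
Negative (D, E): D19 → −1.
Net charge = (+2) + (−1) = +1.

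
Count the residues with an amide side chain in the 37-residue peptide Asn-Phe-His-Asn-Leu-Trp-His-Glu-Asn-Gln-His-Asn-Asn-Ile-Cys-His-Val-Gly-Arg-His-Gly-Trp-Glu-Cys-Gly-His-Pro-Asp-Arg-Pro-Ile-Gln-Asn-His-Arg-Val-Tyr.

Only N (asparagine) and Q (glutamine) carry a side-chain carboxamide.
Matching residues: Asn1, Asn4, Asn9, Gln10, Asn12, Asn13, Gln32, Asn33.

8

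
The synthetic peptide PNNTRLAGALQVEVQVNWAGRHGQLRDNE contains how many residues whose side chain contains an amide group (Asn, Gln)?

7

Matching residues: N2, N3, Q11, Q15, N17, Q24, N28.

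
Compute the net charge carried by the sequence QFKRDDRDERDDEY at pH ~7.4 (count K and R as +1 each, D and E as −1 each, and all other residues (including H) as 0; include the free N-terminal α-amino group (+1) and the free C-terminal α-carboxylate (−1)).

Positive (K, R): K3, R4, R7, R10 → +4.
Negative (D, E): D5, D6, D8, E9, D11, D12, E13 → −7.
The N-terminus (+1) and C-terminus (−1) cancel.
Net charge = (+4) + (−7) = −3.

-3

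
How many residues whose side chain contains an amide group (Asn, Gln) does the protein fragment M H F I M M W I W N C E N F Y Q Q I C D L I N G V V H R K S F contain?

Matching residues: N10, N13, Q16, Q17, N23.

5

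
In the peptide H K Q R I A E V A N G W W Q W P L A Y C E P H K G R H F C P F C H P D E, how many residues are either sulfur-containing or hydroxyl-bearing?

4

Sulfur-containing: C, M. Hydroxyl-bearing: S, T, Y.
Sulfur-containing residues here: C20, C29, C32 (3).
Hydroxyl-bearing residues here: Y19 (1).
The two groups share no amino acid, so total = 3 + 1 = 4.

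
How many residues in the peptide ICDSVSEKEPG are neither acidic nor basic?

Acidic: D, E. Basic: K, R, H. All other residues are neither.
Matching residues: I1, C2, S4, V5, S6, P10, G11.

7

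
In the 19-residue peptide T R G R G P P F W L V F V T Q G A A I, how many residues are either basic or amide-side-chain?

3

Basic: H, K, R. Amide-side-chain: N, Q.
Basic residues here: R2, R4 (2).
Amide-side-chain residues here: Q15 (1).
The two groups share no amino acid, so total = 2 + 1 = 3.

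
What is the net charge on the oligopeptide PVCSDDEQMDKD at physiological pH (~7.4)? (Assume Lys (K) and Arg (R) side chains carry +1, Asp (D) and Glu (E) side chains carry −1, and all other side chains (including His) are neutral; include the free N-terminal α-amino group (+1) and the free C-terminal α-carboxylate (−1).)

-4

Positive (K, R): K11 → +1.
Negative (D, E): D5, D6, E7, D10, D12 → −5.
The N-terminus (+1) and C-terminus (−1) cancel.
Net charge = (+1) + (−5) = −4.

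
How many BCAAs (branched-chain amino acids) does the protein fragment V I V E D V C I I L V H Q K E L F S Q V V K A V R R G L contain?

13

The BCAAs are Val, Leu, and Ile — aliphatic side chains with a branch point.
Matching residues: V1, I2, V3, V6, I8, I9, L10, V11, L16, V20, V21, V24, L28.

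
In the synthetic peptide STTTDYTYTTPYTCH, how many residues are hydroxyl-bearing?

11

The –OH-bearing residues are Ser, Thr (aliphatic alcohols), and Tyr (phenol).
Matching residues: S1, T2, T3, T4, Y6, T7, Y8, T9, T10, Y12, T13.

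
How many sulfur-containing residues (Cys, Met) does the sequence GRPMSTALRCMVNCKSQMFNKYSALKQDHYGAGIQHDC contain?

Matching residues: M4, C10, M11, C14, M18, C38.

6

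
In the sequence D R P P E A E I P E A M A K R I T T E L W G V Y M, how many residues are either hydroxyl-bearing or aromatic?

4

Hydroxyl-bearing: S, T, Y. Aromatic: F, W, Y.
Hydroxyl-bearing residues here: T17, T18, Y24 (3).
Aromatic residues here: W21, Y24 (2).
Y is in both groups, so the 1 Y residue must not be double-counted.
Total = 3 + 2 − 1 = 4.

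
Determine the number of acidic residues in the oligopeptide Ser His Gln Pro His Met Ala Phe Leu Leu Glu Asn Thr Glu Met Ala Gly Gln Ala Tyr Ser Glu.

The acidic residues are Asp (D) and Glu (E), whose side chains end in a carboxylate group.
Matching residues: Glu11, Glu14, Glu22.

3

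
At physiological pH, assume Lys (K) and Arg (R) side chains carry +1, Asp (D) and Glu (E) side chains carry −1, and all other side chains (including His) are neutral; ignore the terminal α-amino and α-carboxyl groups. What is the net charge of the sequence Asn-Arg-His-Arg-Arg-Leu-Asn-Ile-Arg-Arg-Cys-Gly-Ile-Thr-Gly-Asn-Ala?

+5

Positive (K, R): Arg2, Arg4, Arg5, Arg9, Arg10 → +5.
Negative (D, E): none → −0.
Net charge = (+5) + (−0) = +5.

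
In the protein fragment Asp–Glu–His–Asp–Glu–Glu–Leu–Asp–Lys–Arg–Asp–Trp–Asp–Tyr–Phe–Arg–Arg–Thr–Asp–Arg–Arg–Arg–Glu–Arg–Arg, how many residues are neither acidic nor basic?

Acidic: D, E. Basic: K, R, H. All other residues are neither.
Matching residues: Leu7, Trp12, Tyr14, Phe15, Thr18.

5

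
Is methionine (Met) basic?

No

Lysine (K), arginine (R), and histidine (H) have basic, nitrogen-containing side chains.
Methionine is not in this group.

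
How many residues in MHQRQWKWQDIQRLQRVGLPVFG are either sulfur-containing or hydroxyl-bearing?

Sulfur-containing: C, M. Hydroxyl-bearing: S, T, Y.
Sulfur-containing residues here: M1 (1).
Hydroxyl-bearing residues here: none (0).
The two groups share no amino acid, so total = 1 + 0 = 1.

1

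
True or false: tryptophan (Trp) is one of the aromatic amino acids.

True

Phenylalanine (F), tryptophan (W), and tyrosine (Y) have aromatic ring side chains.
Tryptophan is in this group.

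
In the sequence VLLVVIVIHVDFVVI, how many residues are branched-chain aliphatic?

12

Valine (V), leucine (L), and isoleucine (I) are the branched-chain amino acids.
Matching residues: V1, L2, L3, V4, V5, I6, V7, I8, V10, V13, V14, I15.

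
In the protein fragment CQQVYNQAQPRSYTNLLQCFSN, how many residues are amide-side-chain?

Only N (asparagine) and Q (glutamine) carry a side-chain carboxamide.
Matching residues: Q2, Q3, N6, Q7, Q9, N15, Q18, N22.

8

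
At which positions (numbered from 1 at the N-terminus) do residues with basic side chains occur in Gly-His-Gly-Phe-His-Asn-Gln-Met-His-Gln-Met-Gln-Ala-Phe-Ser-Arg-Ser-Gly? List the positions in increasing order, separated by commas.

Lysine (K), arginine (R), and histidine (H) have basic, nitrogen-containing side chains.
Matching residues: His2, His5, His9, Arg16.

2, 5, 9, 16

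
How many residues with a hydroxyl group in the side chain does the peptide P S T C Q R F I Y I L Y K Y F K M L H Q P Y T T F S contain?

Serine (S), threonine (T), and tyrosine (Y) each carry a hydroxyl group on the side chain.
Matching residues: S2, T3, Y9, Y12, Y14, Y22, T23, T24, S26.

9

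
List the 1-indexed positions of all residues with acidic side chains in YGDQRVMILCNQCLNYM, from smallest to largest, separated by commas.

Aspartate (D) and glutamate (E) have carboxylic-acid side chains and are the acidic amino acids.
Matching residues: D3.

3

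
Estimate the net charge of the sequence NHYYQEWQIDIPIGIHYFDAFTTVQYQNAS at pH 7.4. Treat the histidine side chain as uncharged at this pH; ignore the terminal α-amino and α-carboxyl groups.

-3

The side chains ionized at physiological pH are Lys/Arg (+1) and Asp/Glu (−1); with His treated as neutral, nothing else contributes.
Positive (K, R): none → +0.
Negative (D, E): E6, D10, D19 → −3.
Net charge = (+0) + (−3) = −3.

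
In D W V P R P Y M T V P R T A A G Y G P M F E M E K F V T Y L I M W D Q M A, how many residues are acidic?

4

Only D (aspartate) and E (glutamate) carry a side-chain carboxylic acid.
Matching residues: D1, E22, E24, D34.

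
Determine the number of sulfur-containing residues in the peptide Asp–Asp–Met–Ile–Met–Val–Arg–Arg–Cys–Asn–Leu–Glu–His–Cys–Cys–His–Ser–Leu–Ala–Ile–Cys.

6

Cysteine (C, thiol) and methionine (M, thioether) are the two sulfur-containing amino acids.
Matching residues: Met3, Met5, Cys9, Cys14, Cys15, Cys21.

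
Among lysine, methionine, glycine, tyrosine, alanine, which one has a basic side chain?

lysine

Lysine (K), arginine (R), and histidine (H) have basic, nitrogen-containing side chains.
Of the listed options, only lysine belongs to this group.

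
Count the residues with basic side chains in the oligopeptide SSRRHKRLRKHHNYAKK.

11

The basic amino acids are Lys (K), Arg (R), and His (H).
Matching residues: R3, R4, H5, K6, R7, R9, K10, H11, H12, K16, K17.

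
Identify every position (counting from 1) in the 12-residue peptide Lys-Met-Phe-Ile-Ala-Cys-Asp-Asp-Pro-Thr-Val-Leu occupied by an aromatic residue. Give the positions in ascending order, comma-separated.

3

The aromatic amino acids are Phe (F, benzyl), Trp (W, indole), and Tyr (Y, phenol).
Matching residues: Phe3.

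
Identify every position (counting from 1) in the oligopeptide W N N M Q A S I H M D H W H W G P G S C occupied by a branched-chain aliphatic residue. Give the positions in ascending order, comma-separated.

V, L, and I make up the branched-chain aliphatic group.
Matching residues: I8.

8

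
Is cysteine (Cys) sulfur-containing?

Yes

Only Cys (C) and Met (M) have a sulfur atom in the side chain.
Cysteine is in this group.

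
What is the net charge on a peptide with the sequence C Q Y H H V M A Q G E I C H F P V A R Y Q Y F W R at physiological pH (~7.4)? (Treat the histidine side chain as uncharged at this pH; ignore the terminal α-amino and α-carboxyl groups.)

Near pH 7.4, K and R contribute +1 each, D and E contribute −1 each, and every other side chain (His included, as stated) is uncharged.
Positive (K, R): R19, R25 → +2.
Negative (D, E): E11 → −1.
Net charge = (+2) + (−1) = +1.

+1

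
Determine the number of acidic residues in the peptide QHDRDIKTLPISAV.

2

Aspartate (D) and glutamate (E) have carboxylic-acid side chains and are the acidic amino acids.
Matching residues: D3, D5.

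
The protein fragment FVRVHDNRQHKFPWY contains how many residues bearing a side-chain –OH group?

Serine (S), threonine (T), and tyrosine (Y) each carry a hydroxyl group on the side chain.
Matching residues: Y15.

1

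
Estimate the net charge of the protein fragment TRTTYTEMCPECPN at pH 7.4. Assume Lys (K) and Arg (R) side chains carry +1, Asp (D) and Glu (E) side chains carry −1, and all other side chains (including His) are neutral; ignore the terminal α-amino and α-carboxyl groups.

Positive (K, R): R2 → +1.
Negative (D, E): E7, E11 → −2.
Net charge = (+1) + (−2) = −1.

-1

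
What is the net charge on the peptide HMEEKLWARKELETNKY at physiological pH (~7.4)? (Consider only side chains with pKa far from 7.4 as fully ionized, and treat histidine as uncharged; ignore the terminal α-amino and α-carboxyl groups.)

The side chains ionized at physiological pH are Lys/Arg (+1) and Asp/Glu (−1); with His treated as neutral, nothing else contributes.
Positive (K, R): K5, R9, K10, K16 → +4.
Negative (D, E): E3, E4, E11, E13 → −4.
Net charge = (+4) + (−4) = 0.

0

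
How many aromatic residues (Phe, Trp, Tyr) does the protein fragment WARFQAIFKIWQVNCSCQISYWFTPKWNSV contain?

Matching residues: W1, F4, F8, W11, Y21, W22, F23, W27.

8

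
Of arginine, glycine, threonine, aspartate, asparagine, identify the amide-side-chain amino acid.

Only N (asparagine) and Q (glutamine) carry a side-chain carboxamide.
Of the listed options, only asparagine belongs to this group.

asparagine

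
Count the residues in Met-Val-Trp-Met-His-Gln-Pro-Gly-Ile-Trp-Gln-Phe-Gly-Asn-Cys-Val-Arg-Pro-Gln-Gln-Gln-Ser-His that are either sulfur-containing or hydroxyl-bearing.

Sulfur-containing: C, M. Hydroxyl-bearing: S, T, Y.
Sulfur-containing residues here: Met1, Met4, Cys15 (3).
Hydroxyl-bearing residues here: Ser22 (1).
The two groups share no amino acid, so total = 3 + 1 = 4.

4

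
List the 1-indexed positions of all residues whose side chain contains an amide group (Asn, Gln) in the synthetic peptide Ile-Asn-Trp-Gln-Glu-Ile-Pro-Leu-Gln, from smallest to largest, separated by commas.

2, 4, 9

Matching residues: Asn2, Gln4, Gln9.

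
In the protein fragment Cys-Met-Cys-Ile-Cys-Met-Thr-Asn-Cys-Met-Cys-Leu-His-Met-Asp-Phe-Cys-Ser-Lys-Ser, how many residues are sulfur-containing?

Cysteine (C, thiol) and methionine (M, thioether) are the two sulfur-containing amino acids.
Matching residues: Cys1, Met2, Cys3, Cys5, Met6, Cys9, Met10, Cys11, Met14, Cys17.

10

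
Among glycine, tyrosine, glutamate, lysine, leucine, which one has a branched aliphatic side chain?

The BCAAs are Val, Leu, and Ile — aliphatic side chains with a branch point.
Of the listed options, only leucine belongs to this group.

leucine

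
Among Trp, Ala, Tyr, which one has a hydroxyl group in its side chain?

S, T, and Y are the three residues with a side-chain hydroxyl.
Of the listed options, only Tyr belongs to this group.

Tyr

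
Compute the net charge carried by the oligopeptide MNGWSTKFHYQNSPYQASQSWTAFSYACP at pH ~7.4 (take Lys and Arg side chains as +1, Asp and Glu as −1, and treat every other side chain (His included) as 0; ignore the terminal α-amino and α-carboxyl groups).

+1

Positive (K, R): K7 → +1.
Negative (D, E): none → −0.
Net charge = (+1) + (−0) = +1.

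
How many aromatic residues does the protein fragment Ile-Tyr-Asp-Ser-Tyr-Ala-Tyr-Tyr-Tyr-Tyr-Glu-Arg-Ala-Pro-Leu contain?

F, W, and Y each carry an aromatic ring on the side chain.
Matching residues: Tyr2, Tyr5, Tyr7, Tyr8, Tyr9, Tyr10.

6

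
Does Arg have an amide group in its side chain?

The amide-side-chain residues are Asn (N) and Gln (Q).
Arginine is not in this group.

No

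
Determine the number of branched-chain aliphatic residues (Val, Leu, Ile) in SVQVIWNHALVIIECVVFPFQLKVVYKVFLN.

14

Matching residues: V2, V4, I5, L10, V11, I12, I13, V16, V17, L22, V24, V25, V28, L30.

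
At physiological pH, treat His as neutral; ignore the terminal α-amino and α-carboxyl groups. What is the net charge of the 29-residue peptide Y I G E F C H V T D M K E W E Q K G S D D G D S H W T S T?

-5

Near pH 7.4, K and R contribute +1 each, D and E contribute −1 each, and every other side chain (His included, as stated) is uncharged.
Positive (K, R): K12, K17 → +2.
Negative (D, E): E4, D10, E13, E15, D20, D21, D23 → −7.
Net charge = (+2) + (−7) = −5.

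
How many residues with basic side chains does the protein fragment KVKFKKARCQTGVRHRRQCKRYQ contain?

11

Lysine (K), arginine (R), and histidine (H) have basic, nitrogen-containing side chains.
Matching residues: K1, K3, K5, K6, R8, R14, H15, R16, R17, K20, R21.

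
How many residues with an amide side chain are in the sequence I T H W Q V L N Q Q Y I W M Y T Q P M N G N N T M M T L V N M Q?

The amide-side-chain residues are Asn (N) and Gln (Q).
Matching residues: Q5, N8, Q9, Q10, Q17, N20, N22, N23, N30, Q32.

10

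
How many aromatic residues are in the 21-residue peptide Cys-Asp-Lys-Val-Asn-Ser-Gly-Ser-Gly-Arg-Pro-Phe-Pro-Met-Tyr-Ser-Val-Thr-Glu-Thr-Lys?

The aromatic amino acids are Phe (F, benzyl), Trp (W, indole), and Tyr (Y, phenol).
Matching residues: Phe12, Tyr15.

2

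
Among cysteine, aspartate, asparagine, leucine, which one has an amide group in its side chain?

asparagine

Only N (asparagine) and Q (glutamine) carry a side-chain carboxamide.
Of the listed options, only asparagine belongs to this group.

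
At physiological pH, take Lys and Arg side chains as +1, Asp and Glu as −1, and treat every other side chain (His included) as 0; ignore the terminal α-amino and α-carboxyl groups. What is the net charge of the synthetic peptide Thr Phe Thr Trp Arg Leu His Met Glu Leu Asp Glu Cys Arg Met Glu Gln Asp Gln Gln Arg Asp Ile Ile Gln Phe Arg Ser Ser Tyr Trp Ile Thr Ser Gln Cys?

Positive (K, R): Arg5, Arg14, Arg21, Arg27 → +4.
Negative (D, E): Glu9, Asp11, Glu12, Glu16, Asp18, Asp22 → −6.
Net charge = (+4) + (−6) = −2.

-2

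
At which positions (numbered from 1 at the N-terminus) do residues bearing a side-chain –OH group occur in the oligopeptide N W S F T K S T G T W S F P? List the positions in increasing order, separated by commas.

Serine (S), threonine (T), and tyrosine (Y) each carry a hydroxyl group on the side chain.
Matching residues: S3, T5, S7, T8, T10, S12.

3, 5, 7, 8, 10, 12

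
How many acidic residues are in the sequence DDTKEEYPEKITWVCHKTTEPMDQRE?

8

Only D (aspartate) and E (glutamate) carry a side-chain carboxylic acid.
Matching residues: D1, D2, E5, E6, E9, E20, D23, E26.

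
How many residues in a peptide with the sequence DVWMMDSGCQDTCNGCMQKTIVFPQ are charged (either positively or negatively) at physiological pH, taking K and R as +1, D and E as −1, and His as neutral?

Charged side chains at pH ~7.4: K, R (positive); D, E (negative).
Matching residues: D1, D6, D11, K19.

4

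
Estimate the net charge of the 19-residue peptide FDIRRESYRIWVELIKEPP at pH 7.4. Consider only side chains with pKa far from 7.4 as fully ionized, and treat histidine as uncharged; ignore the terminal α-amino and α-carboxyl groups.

0

The side chains ionized at physiological pH are Lys/Arg (+1) and Asp/Glu (−1); with His treated as neutral, nothing else contributes.
Positive (K, R): R4, R5, R9, K16 → +4.
Negative (D, E): D2, E6, E13, E17 → −4.
Net charge = (+4) + (−4) = 0.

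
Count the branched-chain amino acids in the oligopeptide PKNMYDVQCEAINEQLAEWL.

Valine (V), leucine (L), and isoleucine (I) are the branched-chain amino acids.
Matching residues: V7, I12, L16, L20.

4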